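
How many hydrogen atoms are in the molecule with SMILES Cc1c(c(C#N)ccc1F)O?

6

Hydrogens are implicit in SMILES; fill each atom to its normal valence:
  4 × C (aromatic): no H
  2 × C (aromatic): 1 H each → 2
  1 × C: 3 H
  1 × C: no H
  1 × F: no H
  1 × N: no H
  1 × O: 1 H
  Total hydrogens = 6.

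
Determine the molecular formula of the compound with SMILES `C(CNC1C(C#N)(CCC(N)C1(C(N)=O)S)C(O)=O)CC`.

Heavy atoms from the SMILES: 13 C, 4 N, 3 O, 1 S.
Implicit hydrogens by atom environment:
  5 × C: 2 H each → 10
  5 × C: no H
  2 × C: 1 H each → 2
  2 × N: 2 H each → 4
  2 × O: no H
  1 × C: 3 H
  1 × N: 1 H
  1 × N: no H
  1 × O: 1 H
  1 × S: 1 H
  Total hydrogens = 22.
Molecular formula: C13H22N4O3S

C13H22N4O3S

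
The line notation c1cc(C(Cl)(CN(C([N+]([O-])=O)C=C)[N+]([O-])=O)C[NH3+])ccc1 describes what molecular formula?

C12H16ClN4O4+

Heavy atoms from the SMILES: 12 C, 1 Cl, 4 N, 4 O.
Implicit hydrogens by atom environment:
  5 × C (aromatic): 1 H each → 5
  3 × C: 2 H each → 6
  2 × C: 1 H each → 2
  2 × N (charge +1): no H
  2 × O: no H
  2 × O (charge -1): no H
  1 × C: no H
  1 × C (aromatic): no H
  1 × Cl: no H
  1 × N (charge +1): 3 H
  1 × N: no H
  Total hydrogens = 16.
Net charge +1.
Molecular formula: C12H16ClN4O4+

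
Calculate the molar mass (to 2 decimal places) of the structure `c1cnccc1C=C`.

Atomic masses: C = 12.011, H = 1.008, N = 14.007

Molecular formula: C7H7N.
M = 7×12.011 + 7×1.008 + 1×14.007 = 105.14 g/mol.

105.14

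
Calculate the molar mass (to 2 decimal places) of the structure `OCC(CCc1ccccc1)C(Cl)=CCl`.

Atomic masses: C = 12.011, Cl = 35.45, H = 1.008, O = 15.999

245.14

Molecular formula: C12H14Cl2O.
M = 12×12.011 + 2×35.45 + 14×1.008 + 1×15.999 = 245.14 g/mol.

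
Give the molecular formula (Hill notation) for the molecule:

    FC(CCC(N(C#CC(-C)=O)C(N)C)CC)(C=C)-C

C15H25FN2O

Heavy atoms from the SMILES: 15 C, 1 F, 2 N, 1 O.
Implicit hydrogens by atom environment:
  4 × C: 3 H each → 12
  4 × C: 2 H each → 8
  4 × C: no H
  3 × C: 1 H each → 3
  1 × F: no H
  1 × N: 2 H
  1 × N: no H
  1 × O: no H
  Total hydrogens = 25.
Molecular formula: C15H25FN2O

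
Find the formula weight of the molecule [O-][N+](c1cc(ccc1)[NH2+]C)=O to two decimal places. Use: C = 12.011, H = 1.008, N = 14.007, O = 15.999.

153.16

Molecular formula: C7H9N2O2+.
M = 7×12.011 + 9×1.008 + 2×14.007 + 2×15.999 = 153.16 g/mol.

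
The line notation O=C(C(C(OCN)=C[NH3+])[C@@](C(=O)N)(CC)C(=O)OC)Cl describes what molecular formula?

C11H19ClN3O5+

Heavy atoms from the SMILES: 11 C, 1 Cl, 3 N, 5 O.
Implicit hydrogens by atom environment:
  5 × C: no H
  5 × O: no H
  2 × C: 3 H each → 6
  2 × C: 2 H each → 4
  2 × C: 1 H each → 2
  2 × N: 2 H each → 4
  1 × Cl: no H
  1 × N (charge +1): 3 H
  Total hydrogens = 19.
Net charge +1.
Molecular formula: C11H19ClN3O5+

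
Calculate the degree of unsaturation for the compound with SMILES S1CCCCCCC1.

1

Molecular formula from the SMILES: C7H14S.
DoU = (2C + 2 + N − H − X)/2 = (2·7 + 2 + 0 − 14 − 0)/2 = 2/2 = 1.
(Structurally: 1 ring(s) + 0 π bond(s) = 1.)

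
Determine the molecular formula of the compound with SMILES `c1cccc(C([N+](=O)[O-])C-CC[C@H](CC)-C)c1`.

C14H21NO2

Heavy atoms from the SMILES: 14 C, 1 N, 2 O.
Implicit hydrogens by atom environment:
  5 × C (aromatic): 1 H each → 5
  4 × C: 2 H each → 8
  2 × C: 3 H each → 6
  2 × C: 1 H each → 2
  1 × C (aromatic): no H
  1 × N (charge +1): no H
  1 × O: no H
  1 × O (charge -1): no H
  Total hydrogens = 21.
Molecular formula: C14H21NO2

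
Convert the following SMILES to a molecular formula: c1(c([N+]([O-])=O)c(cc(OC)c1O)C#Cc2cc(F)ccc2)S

Heavy atoms from the SMILES: 15 C, 1 F, 1 N, 4 O, 1 S.
Implicit hydrogens by atom environment:
  7 × C (aromatic): no H
  5 × C (aromatic): 1 H each → 5
  2 × C: no H
  2 × O: no H
  1 × C: 3 H
  1 × F: no H
  1 × N (charge +1): no H
  1 × O: 1 H
  1 × O (charge -1): no H
  1 × S: 1 H
  Total hydrogens = 10.
Molecular formula: C15H10FNO4S

C15H10FNO4S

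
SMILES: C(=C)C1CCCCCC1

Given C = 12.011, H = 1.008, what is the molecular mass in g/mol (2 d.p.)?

Molecular formula: C9H16.
M = 9×12.011 + 16×1.008 = 124.23 g/mol.

124.23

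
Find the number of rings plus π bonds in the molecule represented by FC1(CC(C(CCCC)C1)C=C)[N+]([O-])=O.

3

Molecular formula from the SMILES: C11H18FNO2.
DoU = (2C + 2 + N − H − X)/2 = (2·11 + 2 + 1 − 18 − 1)/2 = 6/2 = 3.
(Structurally: 1 ring(s) + 2 π bond(s) = 3.)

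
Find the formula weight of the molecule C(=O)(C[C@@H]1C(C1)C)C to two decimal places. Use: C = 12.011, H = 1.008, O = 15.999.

Molecular formula: C7H12O.
M = 7×12.011 + 12×1.008 + 1×15.999 = 112.17 g/mol.

112.17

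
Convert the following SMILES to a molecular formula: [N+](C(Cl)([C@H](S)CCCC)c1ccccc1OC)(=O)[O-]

Heavy atoms from the SMILES: 13 C, 1 Cl, 1 N, 3 O, 1 S.
Implicit hydrogens by atom environment:
  4 × C (aromatic): 1 H each → 4
  3 × C: 2 H each → 6
  2 × C: 3 H each → 6
  2 × C (aromatic): no H
  2 × O: no H
  1 × C: 1 H
  1 × C: no H
  1 × Cl: no H
  1 × N (charge +1): no H
  1 × O (charge -1): no H
  1 × S: 1 H
  Total hydrogens = 18.
Molecular formula: C13H18ClNO3S

C13H18ClNO3S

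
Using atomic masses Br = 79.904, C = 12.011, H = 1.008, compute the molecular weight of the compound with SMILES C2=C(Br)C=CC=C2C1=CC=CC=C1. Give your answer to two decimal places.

Molecular formula: C12H9Br.
M = 1×79.904 + 12×12.011 + 9×1.008 = 233.11 g/mol.

233.11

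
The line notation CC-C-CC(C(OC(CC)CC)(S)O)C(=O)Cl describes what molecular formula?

Heavy atoms from the SMILES: 12 C, 1 Cl, 3 O, 1 S.
Implicit hydrogens by atom environment:
  5 × C: 2 H each → 10
  3 × C: 3 H each → 9
  2 × C: 1 H each → 2
  2 × C: no H
  2 × O: no H
  1 × Cl: no H
  1 × O: 1 H
  1 × S: 1 H
  Total hydrogens = 23.
Molecular formula: C12H23ClO3S

C12H23ClO3S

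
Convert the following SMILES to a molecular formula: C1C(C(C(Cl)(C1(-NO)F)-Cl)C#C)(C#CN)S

C9H9Cl2FN2OS

Heavy atoms from the SMILES: 9 C, 2 Cl, 1 F, 2 N, 1 O, 1 S.
Implicit hydrogens by atom environment:
  6 × C: no H
  2 × C: 1 H each → 2
  2 × Cl: no H
  1 × C: 2 H
  1 × F: no H
  1 × N: 2 H
  1 × N: 1 H
  1 × O: 1 H
  1 × S: 1 H
  Total hydrogens = 9.
Molecular formula: C9H9Cl2FN2OS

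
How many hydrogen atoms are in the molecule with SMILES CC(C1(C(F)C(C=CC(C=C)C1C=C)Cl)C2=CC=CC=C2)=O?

Hydrogens are implicit in SMILES; fill each atom to its normal valence:
  8 × C: 1 H each → 8
  5 × C (aromatic): 1 H each → 5
  2 × C: 2 H each → 4
  2 × C: no H
  1 × C: 3 H
  1 × C (aromatic): no H
  1 × Cl: no H
  1 × F: no H
  1 × O: no H
  Total hydrogens = 20.

20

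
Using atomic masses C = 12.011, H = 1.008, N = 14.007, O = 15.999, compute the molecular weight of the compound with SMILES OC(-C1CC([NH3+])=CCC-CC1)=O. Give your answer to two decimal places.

170.23

Molecular formula: C9H16NO2+.
M = 9×12.011 + 16×1.008 + 1×14.007 + 2×15.999 = 170.23 g/mol.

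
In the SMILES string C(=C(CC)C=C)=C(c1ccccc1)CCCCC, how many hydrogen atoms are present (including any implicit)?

24

Hydrogens are implicit in SMILES; fill each atom to its normal valence:
  6 × C: 2 H each → 12
  5 × C (aromatic): 1 H each → 5
  3 × C: no H
  2 × C: 3 H each → 6
  1 × C: 1 H
  1 × C (aromatic): no H
  Total hydrogens = 24.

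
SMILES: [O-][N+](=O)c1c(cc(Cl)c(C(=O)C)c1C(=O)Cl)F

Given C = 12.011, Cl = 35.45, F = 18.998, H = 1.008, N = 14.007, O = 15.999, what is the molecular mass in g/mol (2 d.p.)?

Molecular formula: C9H4Cl2FNO4.
M = 9×12.011 + 2×35.45 + 1×18.998 + 4×1.008 + 1×14.007 + 4×15.999 = 280.03 g/mol.

280.03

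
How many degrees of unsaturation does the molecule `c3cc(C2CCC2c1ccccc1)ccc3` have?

9

Molecular formula from the SMILES: C16H16.
DoU = (2C + 2 + N − H − X)/2 = (2·16 + 2 + 0 − 16 − 0)/2 = 18/2 = 9.
(Structurally: 3 ring(s) + 6 π bond(s) = 9.)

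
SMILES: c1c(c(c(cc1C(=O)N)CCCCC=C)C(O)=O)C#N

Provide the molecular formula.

C15H16N2O3

Heavy atoms from the SMILES: 15 C, 2 N, 3 O.
Implicit hydrogens by atom environment:
  5 × C: 2 H each → 10
  4 × C (aromatic): no H
  3 × C: no H
  2 × C (aromatic): 1 H each → 2
  2 × O: no H
  1 × C: 1 H
  1 × N: 2 H
  1 × N: no H
  1 × O: 1 H
  Total hydrogens = 16.
Molecular formula: C15H16N2O3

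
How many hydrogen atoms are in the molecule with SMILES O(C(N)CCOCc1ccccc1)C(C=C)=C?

19

Hydrogens are implicit in SMILES; fill each atom to its normal valence:
  5 × C: 2 H each → 10
  5 × C (aromatic): 1 H each → 5
  2 × C: 1 H each → 2
  2 × O: no H
  1 × C: no H
  1 × C (aromatic): no H
  1 × N: 2 H
  Total hydrogens = 19.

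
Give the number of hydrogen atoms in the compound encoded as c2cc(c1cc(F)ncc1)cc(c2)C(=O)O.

8

Hydrogens are implicit in SMILES; fill each atom to its normal valence:
  7 × C (aromatic): 1 H each → 7
  4 × C (aromatic): no H
  1 × C: no H
  1 × F: no H
  1 × N (aromatic): no H
  1 × O: 1 H
  1 × O: no H
  Total hydrogens = 8.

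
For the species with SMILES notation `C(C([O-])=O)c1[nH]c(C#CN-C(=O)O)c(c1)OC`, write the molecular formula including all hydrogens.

Heavy atoms from the SMILES: 10 C, 2 N, 5 O.
Implicit hydrogens by atom environment:
  4 × C: no H
  3 × C (aromatic): no H
  3 × O: no H
  1 × C: 3 H
  1 × C: 2 H
  1 × C (aromatic): 1 H
  1 × N (aromatic): 1 H
  1 × N: 1 H
  1 × O: 1 H
  1 × O (charge -1): no H
  Total hydrogens = 9.
Net charge -1.
Molecular formula: C10H9N2O5-

C10H9N2O5-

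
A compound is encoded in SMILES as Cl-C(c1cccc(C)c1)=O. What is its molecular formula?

Heavy atoms from the SMILES: 8 C, 1 Cl, 1 O.
Implicit hydrogens by atom environment:
  4 × C (aromatic): 1 H each → 4
  2 × C (aromatic): no H
  1 × C: 3 H
  1 × C: no H
  1 × Cl: no H
  1 × O: no H
  Total hydrogens = 7.
Molecular formula: C8H7ClO

C8H7ClO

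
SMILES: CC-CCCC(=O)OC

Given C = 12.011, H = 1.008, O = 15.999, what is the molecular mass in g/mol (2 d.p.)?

130.19

Molecular formula: C7H14O2.
M = 7×12.011 + 14×1.008 + 2×15.999 = 130.19 g/mol.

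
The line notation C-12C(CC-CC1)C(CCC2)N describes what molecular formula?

Heavy atoms from the SMILES: 10 C, 1 N.
Implicit hydrogens by atom environment:
  7 × C: 2 H each → 14
  3 × C: 1 H each → 3
  1 × N: 2 H
  Total hydrogens = 19.
Molecular formula: C10H19N

C10H19N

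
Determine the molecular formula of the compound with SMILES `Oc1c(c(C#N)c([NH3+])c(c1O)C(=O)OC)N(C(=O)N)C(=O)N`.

C11H12N5O6+

Heavy atoms from the SMILES: 11 C, 5 N, 6 O.
Implicit hydrogens by atom environment:
  6 × C (aromatic): no H
  4 × C: no H
  4 × O: no H
  2 × N: 2 H each → 4
  2 × N: no H
  2 × O: 1 H each → 2
  1 × C: 3 H
  1 × N (charge +1): 3 H
  Total hydrogens = 12.
Net charge +1.
Molecular formula: C11H12N5O6+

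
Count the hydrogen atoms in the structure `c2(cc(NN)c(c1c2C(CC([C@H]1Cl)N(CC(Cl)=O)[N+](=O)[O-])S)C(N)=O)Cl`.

14

Hydrogens are implicit in SMILES; fill each atom to its normal valence:
  5 × C (aromatic): no H
  3 × C: 1 H each → 3
  3 × Cl: no H
  3 × O: no H
  2 × C: 2 H each → 4
  2 × C: no H
  2 × N: 2 H each → 4
  1 × C (aromatic): 1 H
  1 × N: 1 H
  1 × N: no H
  1 × N (charge +1): no H
  1 × O (charge -1): no H
  1 × S: 1 H
  Total hydrogens = 14.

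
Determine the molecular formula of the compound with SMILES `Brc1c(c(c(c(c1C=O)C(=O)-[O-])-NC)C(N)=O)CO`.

Heavy atoms from the SMILES: 1 Br, 11 C, 2 N, 5 O.
Implicit hydrogens by atom environment:
  6 × C (aromatic): no H
  3 × O: no H
  2 × C: no H
  1 × Br: no H
  1 × C: 3 H
  1 × C: 2 H
  1 × C: 1 H
  1 × N: 2 H
  1 × N: 1 H
  1 × O: 1 H
  1 × O (charge -1): no H
  Total hydrogens = 10.
Net charge -1.
Molecular formula: C11H10BrN2O5-

C11H10BrN2O5-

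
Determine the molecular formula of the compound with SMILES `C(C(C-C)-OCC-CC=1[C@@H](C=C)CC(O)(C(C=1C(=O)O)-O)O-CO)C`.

Heavy atoms from the SMILES: 18 C, 7 O.
Implicit hydrogens by atom environment:
  8 × C: 2 H each → 16
  4 × C: 1 H each → 4
  4 × C: no H
  4 × O: 1 H each → 4
  3 × O: no H
  2 × C: 3 H each → 6
  Total hydrogens = 30.
Molecular formula: C18H30O7

C18H30O7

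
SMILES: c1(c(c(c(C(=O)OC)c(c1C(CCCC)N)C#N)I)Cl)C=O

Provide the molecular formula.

C15H16ClIN2O3

Heavy atoms from the SMILES: 15 C, 1 Cl, 1 I, 2 N, 3 O.
Implicit hydrogens by atom environment:
  6 × C (aromatic): no H
  3 × C: 2 H each → 6
  3 × O: no H
  2 × C: 3 H each → 6
  2 × C: 1 H each → 2
  2 × C: no H
  1 × Cl: no H
  1 × I: no H
  1 × N: 2 H
  1 × N: no H
  Total hydrogens = 16.
Molecular formula: C15H16ClIN2O3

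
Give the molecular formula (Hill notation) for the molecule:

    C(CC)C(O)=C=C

C6H10O

Heavy atoms from the SMILES: 6 C, 1 O.
Implicit hydrogens by atom environment:
  3 × C: 2 H each → 6
  2 × C: no H
  1 × C: 3 H
  1 × O: 1 H
  Total hydrogens = 10.
Molecular formula: C6H10O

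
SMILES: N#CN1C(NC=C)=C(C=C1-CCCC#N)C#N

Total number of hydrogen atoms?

11

Hydrogens are implicit in SMILES; fill each atom to its normal valence:
  4 × C: 2 H each → 8
  3 × C (aromatic): no H
  3 × C: no H
  3 × N: no H
  1 × C (aromatic): 1 H
  1 × C: 1 H
  1 × N: 1 H
  1 × N (aromatic): no H
  Total hydrogens = 11.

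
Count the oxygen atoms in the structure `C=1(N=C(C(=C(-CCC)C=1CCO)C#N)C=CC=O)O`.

3

The symbol for oxygen appears 3 times in the SMILES.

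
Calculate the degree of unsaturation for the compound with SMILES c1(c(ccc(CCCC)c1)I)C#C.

Molecular formula from the SMILES: C12H13I.
DoU = (2C + 2 + N − H − X)/2 = (2·12 + 2 + 0 − 13 − 1)/2 = 12/2 = 6.
(Structurally: 1 ring(s) + 5 π bond(s) = 6.)

6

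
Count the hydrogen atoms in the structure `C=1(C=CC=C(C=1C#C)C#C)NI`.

6

Hydrogens are implicit in SMILES; fill each atom to its normal valence:
  3 × C (aromatic): 1 H each → 3
  3 × C (aromatic): no H
  2 × C: 1 H each → 2
  2 × C: no H
  1 × I: no H
  1 × N: 1 H
  Total hydrogens = 6.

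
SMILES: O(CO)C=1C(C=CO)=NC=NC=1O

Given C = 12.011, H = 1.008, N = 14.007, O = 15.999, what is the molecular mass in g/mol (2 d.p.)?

Molecular formula: C7H8N2O4.
M = 7×12.011 + 8×1.008 + 2×14.007 + 4×15.999 = 184.15 g/mol.

184.15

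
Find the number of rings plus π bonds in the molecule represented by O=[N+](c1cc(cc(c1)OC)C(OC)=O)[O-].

Molecular formula from the SMILES: C9H9NO5.
DoU = (2C + 2 + N − H − X)/2 = (2·9 + 2 + 1 − 9 − 0)/2 = 12/2 = 6.
(Structurally: 1 ring(s) + 5 π bond(s) = 6.)

6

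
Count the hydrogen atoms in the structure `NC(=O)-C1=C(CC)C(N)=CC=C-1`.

Hydrogens are implicit in SMILES; fill each atom to its normal valence:
  3 × C (aromatic): 1 H each → 3
  3 × C (aromatic): no H
  2 × N: 2 H each → 4
  1 × C: 3 H
  1 × C: 2 H
  1 × C: no H
  1 × O: no H
  Total hydrogens = 12.

12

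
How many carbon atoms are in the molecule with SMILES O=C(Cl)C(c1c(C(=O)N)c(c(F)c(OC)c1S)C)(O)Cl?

11

The symbol for carbon appears 11 times in the SMILES. Lowercase c denotes aromatic carbon and counts toward C.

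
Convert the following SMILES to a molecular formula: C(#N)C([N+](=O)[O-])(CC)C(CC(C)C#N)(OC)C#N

C11H14N4O3

Heavy atoms from the SMILES: 11 C, 4 N, 3 O.
Implicit hydrogens by atom environment:
  5 × C: no H
  3 × C: 3 H each → 9
  3 × N: no H
  2 × C: 2 H each → 4
  2 × O: no H
  1 × C: 1 H
  1 × N (charge +1): no H
  1 × O (charge -1): no H
  Total hydrogens = 14.
Molecular formula: C11H14N4O3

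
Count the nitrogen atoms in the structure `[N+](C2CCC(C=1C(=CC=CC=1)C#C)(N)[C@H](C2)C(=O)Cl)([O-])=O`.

The symbol for nitrogen appears 2 times in the SMILES.

2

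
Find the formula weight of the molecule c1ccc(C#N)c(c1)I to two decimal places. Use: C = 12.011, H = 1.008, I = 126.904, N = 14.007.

229.02

Molecular formula: C7H4IN.
M = 7×12.011 + 4×1.008 + 1×126.904 + 1×14.007 = 229.02 g/mol.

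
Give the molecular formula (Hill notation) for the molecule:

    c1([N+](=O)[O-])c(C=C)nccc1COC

C9H10N2O3

Heavy atoms from the SMILES: 9 C, 2 N, 3 O.
Implicit hydrogens by atom environment:
  3 × C (aromatic): no H
  2 × C: 2 H each → 4
  2 × C (aromatic): 1 H each → 2
  2 × O: no H
  1 × C: 3 H
  1 × C: 1 H
  1 × N (aromatic): no H
  1 × N (charge +1): no H
  1 × O (charge -1): no H
  Total hydrogens = 10.
Molecular formula: C9H10N2O3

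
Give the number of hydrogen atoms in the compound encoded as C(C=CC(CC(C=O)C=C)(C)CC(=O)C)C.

22

Hydrogens are implicit in SMILES; fill each atom to its normal valence:
  5 × C: 1 H each → 5
  4 × C: 2 H each → 8
  3 × C: 3 H each → 9
  2 × C: no H
  2 × O: no H
  Total hydrogens = 22.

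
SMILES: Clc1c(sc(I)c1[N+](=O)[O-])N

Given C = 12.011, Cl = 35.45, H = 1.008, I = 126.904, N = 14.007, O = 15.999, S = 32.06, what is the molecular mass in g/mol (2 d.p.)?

304.49

Molecular formula: C4H2ClIN2O2S.
M = 4×12.011 + 1×35.45 + 2×1.008 + 1×126.904 + 2×14.007 + 2×15.999 + 1×32.06 = 304.49 g/mol.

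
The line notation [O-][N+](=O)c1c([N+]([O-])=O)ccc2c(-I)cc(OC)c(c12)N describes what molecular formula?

Heavy atoms from the SMILES: 11 C, 1 I, 3 N, 5 O.
Implicit hydrogens by atom environment:
  7 × C (aromatic): no H
  3 × C (aromatic): 1 H each → 3
  3 × O: no H
  2 × N (charge +1): no H
  2 × O (charge -1): no H
  1 × C: 3 H
  1 × I: no H
  1 × N: 2 H
  Total hydrogens = 8.
Molecular formula: C11H8IN3O5

C11H8IN3O5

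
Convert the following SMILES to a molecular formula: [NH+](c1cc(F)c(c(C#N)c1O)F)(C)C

Heavy atoms from the SMILES: 9 C, 2 F, 2 N, 1 O.
Implicit hydrogens by atom environment:
  5 × C (aromatic): no H
  2 × C: 3 H each → 6
  2 × F: no H
  1 × C (aromatic): 1 H
  1 × C: no H
  1 × N (charge +1): 1 H
  1 × N: no H
  1 × O: 1 H
  Total hydrogens = 9.
Net charge +1.
Molecular formula: C9H9F2N2O+

C9H9F2N2O+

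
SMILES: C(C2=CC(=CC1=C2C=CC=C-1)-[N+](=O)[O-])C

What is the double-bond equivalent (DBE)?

8

Molecular formula from the SMILES: C12H11NO2.
DoU = (2C + 2 + N − H − X)/2 = (2·12 + 2 + 1 − 11 − 0)/2 = 16/2 = 8.
(Structurally: 2 ring(s) + 6 π bond(s) = 8.)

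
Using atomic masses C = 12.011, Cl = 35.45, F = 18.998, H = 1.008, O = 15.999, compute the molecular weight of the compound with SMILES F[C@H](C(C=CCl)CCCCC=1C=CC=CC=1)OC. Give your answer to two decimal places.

270.77

Molecular formula: C15H20ClFO.
M = 15×12.011 + 1×35.45 + 1×18.998 + 20×1.008 + 1×15.999 = 270.77 g/mol.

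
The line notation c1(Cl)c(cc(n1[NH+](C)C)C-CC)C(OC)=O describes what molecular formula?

Heavy atoms from the SMILES: 11 C, 1 Cl, 2 N, 2 O.
Implicit hydrogens by atom environment:
  4 × C: 3 H each → 12
  3 × C (aromatic): no H
  2 × C: 2 H each → 4
  2 × O: no H
  1 × C (aromatic): 1 H
  1 × C: no H
  1 × Cl: no H
  1 × N (charge +1): 1 H
  1 × N (aromatic): no H
  Total hydrogens = 18.
Net charge +1.
Molecular formula: C11H18ClN2O2+

C11H18ClN2O2+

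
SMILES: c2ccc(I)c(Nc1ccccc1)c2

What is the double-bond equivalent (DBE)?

Molecular formula from the SMILES: C12H10IN.
DoU = (2C + 2 + N − H − X)/2 = (2·12 + 2 + 1 − 10 − 1)/2 = 16/2 = 8.
(Structurally: 2 ring(s) + 6 π bond(s) = 8.)

8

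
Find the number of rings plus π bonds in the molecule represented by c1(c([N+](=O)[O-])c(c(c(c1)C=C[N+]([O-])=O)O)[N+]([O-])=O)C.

Molecular formula from the SMILES: C9H7N3O7.
DoU = (2C + 2 + N − H − X)/2 = (2·9 + 2 + 3 − 7 − 0)/2 = 16/2 = 8.
(Structurally: 1 ring(s) + 7 π bond(s) = 8.)

8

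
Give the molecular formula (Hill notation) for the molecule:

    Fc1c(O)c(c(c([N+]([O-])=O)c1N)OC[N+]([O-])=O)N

Heavy atoms from the SMILES: 7 C, 1 F, 4 N, 6 O.
Implicit hydrogens by atom environment:
  6 × C (aromatic): no H
  3 × O: no H
  2 × N: 2 H each → 4
  2 × N (charge +1): no H
  2 × O (charge -1): no H
  1 × C: 2 H
  1 × F: no H
  1 × O: 1 H
  Total hydrogens = 7.
Molecular formula: C7H7FN4O6

C7H7FN4O6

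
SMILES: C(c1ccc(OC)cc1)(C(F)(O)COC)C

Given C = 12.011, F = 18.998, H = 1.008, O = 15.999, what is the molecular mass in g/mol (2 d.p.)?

Molecular formula: C12H17FO3.
M = 12×12.011 + 1×18.998 + 17×1.008 + 3×15.999 = 228.26 g/mol.

228.26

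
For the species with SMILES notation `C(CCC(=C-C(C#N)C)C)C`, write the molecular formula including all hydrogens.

C10H17N

Heavy atoms from the SMILES: 10 C, 1 N.
Implicit hydrogens by atom environment:
  3 × C: 3 H each → 9
  3 × C: 2 H each → 6
  2 × C: 1 H each → 2
  2 × C: no H
  1 × N: no H
  Total hydrogens = 17.
Molecular formula: C10H17N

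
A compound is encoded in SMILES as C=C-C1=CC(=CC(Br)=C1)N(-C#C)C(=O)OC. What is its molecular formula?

Heavy atoms from the SMILES: 1 Br, 12 C, 1 N, 2 O.
Implicit hydrogens by atom environment:
  3 × C (aromatic): 1 H each → 3
  3 × C (aromatic): no H
  2 × C: 1 H each → 2
  2 × C: no H
  2 × O: no H
  1 × Br: no H
  1 × C: 3 H
  1 × C: 2 H
  1 × N: no H
  Total hydrogens = 10.
Molecular formula: C12H10BrNO2

C12H10BrNO2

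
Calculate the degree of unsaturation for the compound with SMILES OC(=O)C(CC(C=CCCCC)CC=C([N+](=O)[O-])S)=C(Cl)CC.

5

Molecular formula from the SMILES: C16H24ClNO4S.
DoU = (2C + 2 + N − H − X)/2 = (2·16 + 2 + 1 − 24 − 1)/2 = 10/2 = 5.
(Structurally: 0 ring(s) + 5 π bond(s) = 5.)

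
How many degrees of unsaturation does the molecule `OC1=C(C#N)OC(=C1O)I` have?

Molecular formula from the SMILES: C5H2INO3.
DoU = (2C + 2 + N − H − X)/2 = (2·5 + 2 + 1 − 2 − 1)/2 = 10/2 = 5.
(Structurally: 1 ring(s) + 4 π bond(s) = 5.)

5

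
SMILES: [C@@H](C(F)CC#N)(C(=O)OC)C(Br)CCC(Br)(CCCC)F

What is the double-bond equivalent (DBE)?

Molecular formula from the SMILES: C14H21Br2F2NO2.
DoU = (2C + 2 + N − H − X)/2 = (2·14 + 2 + 1 − 21 − 4)/2 = 6/2 = 3.
(Structurally: 0 ring(s) + 3 π bond(s) = 3.)

3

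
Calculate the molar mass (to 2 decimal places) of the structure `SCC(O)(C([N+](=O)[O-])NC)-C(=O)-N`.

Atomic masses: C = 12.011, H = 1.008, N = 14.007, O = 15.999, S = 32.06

Molecular formula: C5H11N3O4S.
M = 5×12.011 + 11×1.008 + 3×14.007 + 4×15.999 + 1×32.06 = 209.22 g/mol.

209.22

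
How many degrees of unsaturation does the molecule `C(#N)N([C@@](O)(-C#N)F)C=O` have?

Molecular formula from the SMILES: C4H2FN3O2.
DoU = (2C + 2 + N − H − X)/2 = (2·4 + 2 + 3 − 2 − 1)/2 = 10/2 = 5.
(Structurally: 0 ring(s) + 5 π bond(s) = 5.)

5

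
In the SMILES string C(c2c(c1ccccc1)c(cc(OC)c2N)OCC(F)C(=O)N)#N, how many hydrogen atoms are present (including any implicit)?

16

Hydrogens are implicit in SMILES; fill each atom to its normal valence:
  6 × C (aromatic): 1 H each → 6
  6 × C (aromatic): no H
  3 × O: no H
  2 × C: no H
  2 × N: 2 H each → 4
  1 × C: 3 H
  1 × C: 2 H
  1 × C: 1 H
  1 × F: no H
  1 × N: no H
  Total hydrogens = 16.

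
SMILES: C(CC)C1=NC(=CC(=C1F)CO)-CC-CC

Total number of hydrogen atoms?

20

Hydrogens are implicit in SMILES; fill each atom to its normal valence:
  6 × C: 2 H each → 12
  4 × C (aromatic): no H
  2 × C: 3 H each → 6
  1 × C (aromatic): 1 H
  1 × F: no H
  1 × N (aromatic): no H
  1 × O: 1 H
  Total hydrogens = 20.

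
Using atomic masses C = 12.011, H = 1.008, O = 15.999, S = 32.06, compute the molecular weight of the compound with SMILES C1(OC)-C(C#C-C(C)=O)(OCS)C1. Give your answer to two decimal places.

Molecular formula: C9H12O3S.
M = 9×12.011 + 12×1.008 + 3×15.999 + 1×32.06 = 200.25 g/mol.

200.25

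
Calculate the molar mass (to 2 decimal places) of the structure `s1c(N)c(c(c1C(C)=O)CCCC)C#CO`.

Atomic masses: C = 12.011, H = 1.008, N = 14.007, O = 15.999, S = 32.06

Molecular formula: C12H15NO2S.
M = 12×12.011 + 15×1.008 + 1×14.007 + 2×15.999 + 1×32.06 = 237.32 g/mol.

237.32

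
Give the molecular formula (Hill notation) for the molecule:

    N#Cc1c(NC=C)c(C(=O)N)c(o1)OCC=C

Heavy atoms from the SMILES: 11 C, 3 N, 3 O.
Implicit hydrogens by atom environment:
  4 × C (aromatic): no H
  3 × C: 2 H each → 6
  2 × C: 1 H each → 2
  2 × C: no H
  2 × O: no H
  1 × N: 2 H
  1 × N: 1 H
  1 × N: no H
  1 × O (aromatic): no H
  Total hydrogens = 11.
Molecular formula: C11H11N3O3

C11H11N3O3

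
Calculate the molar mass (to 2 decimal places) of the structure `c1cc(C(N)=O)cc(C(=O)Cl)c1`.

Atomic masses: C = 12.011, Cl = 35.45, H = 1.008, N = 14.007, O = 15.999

Molecular formula: C8H6ClNO2.
M = 8×12.011 + 1×35.45 + 6×1.008 + 1×14.007 + 2×15.999 = 183.59 g/mol.

183.59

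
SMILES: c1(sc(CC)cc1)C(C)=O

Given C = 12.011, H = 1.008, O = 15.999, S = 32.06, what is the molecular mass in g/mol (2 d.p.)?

Molecular formula: C8H10OS.
M = 8×12.011 + 10×1.008 + 1×15.999 + 1×32.06 = 154.23 g/mol.

154.23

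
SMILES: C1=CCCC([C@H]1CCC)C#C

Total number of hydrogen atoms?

16

Hydrogens are implicit in SMILES; fill each atom to its normal valence:
  5 × C: 1 H each → 5
  4 × C: 2 H each → 8
  1 × C: 3 H
  1 × C: no H
  Total hydrogens = 16.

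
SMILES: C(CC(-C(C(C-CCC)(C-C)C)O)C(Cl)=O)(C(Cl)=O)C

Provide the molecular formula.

C15H26Cl2O3

Heavy atoms from the SMILES: 15 C, 2 Cl, 3 O.
Implicit hydrogens by atom environment:
  5 × C: 2 H each → 10
  4 × C: 3 H each → 12
  3 × C: 1 H each → 3
  3 × C: no H
  2 × Cl: no H
  2 × O: no H
  1 × O: 1 H
  Total hydrogens = 26.
Molecular formula: C15H26Cl2O3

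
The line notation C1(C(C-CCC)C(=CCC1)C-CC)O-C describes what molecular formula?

C14H26O

Heavy atoms from the SMILES: 14 C, 1 O.
Implicit hydrogens by atom environment:
  7 × C: 2 H each → 14
  3 × C: 3 H each → 9
  3 × C: 1 H each → 3
  1 × C: no H
  1 × O: no H
  Total hydrogens = 26.
Molecular formula: C14H26O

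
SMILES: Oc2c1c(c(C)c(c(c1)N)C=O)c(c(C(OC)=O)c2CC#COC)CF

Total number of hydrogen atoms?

Hydrogens are implicit in SMILES; fill each atom to its normal valence:
  9 × C (aromatic): no H
  4 × O: no H
  3 × C: 3 H each → 9
  3 × C: no H
  2 × C: 2 H each → 4
  1 × C (aromatic): 1 H
  1 × C: 1 H
  1 × F: no H
  1 × N: 2 H
  1 × O: 1 H
  Total hydrogens = 18.

18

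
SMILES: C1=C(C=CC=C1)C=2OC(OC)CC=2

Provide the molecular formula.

C11H12O2

Heavy atoms from the SMILES: 11 C, 2 O.
Implicit hydrogens by atom environment:
  5 × C (aromatic): 1 H each → 5
  2 × C: 1 H each → 2
  2 × O: no H
  1 × C: 3 H
  1 × C: 2 H
  1 × C: no H
  1 × C (aromatic): no H
  Total hydrogens = 12.
Molecular formula: C11H12O2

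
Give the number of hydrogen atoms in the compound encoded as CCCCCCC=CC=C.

Hydrogens are implicit in SMILES; fill each atom to its normal valence:
  6 × C: 2 H each → 12
  3 × C: 1 H each → 3
  1 × C: 3 H
  Total hydrogens = 18.

18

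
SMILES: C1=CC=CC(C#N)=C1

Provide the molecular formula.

C7H5N

Heavy atoms from the SMILES: 7 C, 1 N.
Implicit hydrogens by atom environment:
  5 × C (aromatic): 1 H each → 5
  1 × C (aromatic): no H
  1 × C: no H
  1 × N: no H
  Total hydrogens = 5.
Molecular formula: C7H5N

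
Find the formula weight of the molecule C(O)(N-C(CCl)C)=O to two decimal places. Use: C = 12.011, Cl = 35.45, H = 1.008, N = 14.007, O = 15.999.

137.56

Molecular formula: C4H8ClNO2.
M = 4×12.011 + 1×35.45 + 8×1.008 + 1×14.007 + 2×15.999 = 137.56 g/mol.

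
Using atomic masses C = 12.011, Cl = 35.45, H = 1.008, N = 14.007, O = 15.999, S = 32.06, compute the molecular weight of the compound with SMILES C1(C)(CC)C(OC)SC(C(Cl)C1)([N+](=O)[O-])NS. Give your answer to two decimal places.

Molecular formula: C9H17ClN2O3S2.
M = 9×12.011 + 1×35.45 + 17×1.008 + 2×14.007 + 3×15.999 + 2×32.06 = 300.82 g/mol.

300.82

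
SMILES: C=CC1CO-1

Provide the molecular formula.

C4H6O

Heavy atoms from the SMILES: 4 C, 1 O.
Implicit hydrogens by atom environment:
  2 × C: 2 H each → 4
  2 × C: 1 H each → 2
  1 × O: no H
  Total hydrogens = 6.
Molecular formula: C4H6O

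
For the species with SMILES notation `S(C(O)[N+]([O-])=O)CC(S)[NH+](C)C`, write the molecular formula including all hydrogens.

C5H13N2O3S2+

Heavy atoms from the SMILES: 5 C, 2 N, 3 O, 2 S.
Implicit hydrogens by atom environment:
  2 × C: 3 H each → 6
  2 × C: 1 H each → 2
  1 × C: 2 H
  1 × N (charge +1): 1 H
  1 × N (charge +1): no H
  1 × O: 1 H
  1 × O: no H
  1 × O (charge -1): no H
  1 × S: 1 H
  1 × S: no H
  Total hydrogens = 13.
Net charge +1.
Molecular formula: C5H13N2O3S2+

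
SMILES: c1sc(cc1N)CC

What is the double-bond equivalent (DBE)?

3

Molecular formula from the SMILES: C6H9NS.
DoU = (2C + 2 + N − H − X)/2 = (2·6 + 2 + 1 − 9 − 0)/2 = 6/2 = 3.
(Structurally: 1 ring(s) + 2 π bond(s) = 3.)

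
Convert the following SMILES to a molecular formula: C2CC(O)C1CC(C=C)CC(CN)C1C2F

Heavy atoms from the SMILES: 13 C, 1 F, 1 N, 1 O.
Implicit hydrogens by atom environment:
  7 × C: 1 H each → 7
  6 × C: 2 H each → 12
  1 × F: no H
  1 × N: 2 H
  1 × O: 1 H
  Total hydrogens = 22.
Molecular formula: C13H22FNO

C13H22FNO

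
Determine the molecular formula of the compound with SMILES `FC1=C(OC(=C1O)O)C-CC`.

Heavy atoms from the SMILES: 7 C, 1 F, 3 O.
Implicit hydrogens by atom environment:
  4 × C (aromatic): no H
  2 × C: 2 H each → 4
  2 × O: 1 H each → 2
  1 × C: 3 H
  1 × F: no H
  1 × O (aromatic): no H
  Total hydrogens = 9.
Molecular formula: C7H9FO3

C7H9FO3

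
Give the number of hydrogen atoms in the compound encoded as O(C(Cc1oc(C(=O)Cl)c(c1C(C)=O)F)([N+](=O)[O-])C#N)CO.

Hydrogens are implicit in SMILES; fill each atom to its normal valence:
  4 × C (aromatic): no H
  4 × C: no H
  4 × O: no H
  2 × C: 2 H each → 4
  1 × C: 3 H
  1 × Cl: no H
  1 × F: no H
  1 × N: no H
  1 × N (charge +1): no H
  1 × O: 1 H
  1 × O (aromatic): no H
  1 × O (charge -1): no H
  Total hydrogens = 8.

8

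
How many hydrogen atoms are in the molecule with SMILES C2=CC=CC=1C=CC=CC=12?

8

Hydrogens are implicit in SMILES; fill each atom to its normal valence:
  8 × C (aromatic): 1 H each → 8
  2 × C (aromatic): no H
  Total hydrogens = 8.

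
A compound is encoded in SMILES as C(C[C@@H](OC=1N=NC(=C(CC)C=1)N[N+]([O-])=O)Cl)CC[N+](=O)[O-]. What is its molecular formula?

Heavy atoms from the SMILES: 11 C, 1 Cl, 5 N, 5 O.
Implicit hydrogens by atom environment:
  5 × C: 2 H each → 10
  3 × C (aromatic): no H
  3 × O: no H
  2 × N (aromatic): no H
  2 × N (charge +1): no H
  2 × O (charge -1): no H
  1 × C: 3 H
  1 × C (aromatic): 1 H
  1 × C: 1 H
  1 × Cl: no H
  1 × N: 1 H
  Total hydrogens = 16.
Molecular formula: C11H16ClN5O5

C11H16ClN5O5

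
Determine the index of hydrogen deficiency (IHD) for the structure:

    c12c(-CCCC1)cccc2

Molecular formula from the SMILES: C10H12.
DoU = (2C + 2 + N − H − X)/2 = (2·10 + 2 + 0 − 12 − 0)/2 = 10/2 = 5.
(Structurally: 2 ring(s) + 3 π bond(s) = 5.)

5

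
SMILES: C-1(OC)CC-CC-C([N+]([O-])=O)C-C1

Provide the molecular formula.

C9H17NO3

Heavy atoms from the SMILES: 9 C, 1 N, 3 O.
Implicit hydrogens by atom environment:
  6 × C: 2 H each → 12
  2 × C: 1 H each → 2
  2 × O: no H
  1 × C: 3 H
  1 × N (charge +1): no H
  1 × O (charge -1): no H
  Total hydrogens = 17.
Molecular formula: C9H17NO3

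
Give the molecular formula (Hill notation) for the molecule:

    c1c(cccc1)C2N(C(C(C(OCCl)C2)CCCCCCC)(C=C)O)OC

Heavy atoms from the SMILES: 22 C, 1 Cl, 1 N, 3 O.
Implicit hydrogens by atom environment:
  9 × C: 2 H each → 18
  5 × C (aromatic): 1 H each → 5
  4 × C: 1 H each → 4
  2 × C: 3 H each → 6
  2 × O: no H
  1 × C: no H
  1 × C (aromatic): no H
  1 × Cl: no H
  1 × N: no H
  1 × O: 1 H
  Total hydrogens = 34.
Molecular formula: C22H34ClNO3

C22H34ClNO3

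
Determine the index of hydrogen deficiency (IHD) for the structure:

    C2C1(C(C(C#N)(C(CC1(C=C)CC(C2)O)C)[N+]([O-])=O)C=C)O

Molecular formula from the SMILES: C16H22N2O4.
DoU = (2C + 2 + N − H − X)/2 = (2·16 + 2 + 2 − 22 − 0)/2 = 14/2 = 7.
(Structurally: 2 ring(s) + 5 π bond(s) = 7.)

7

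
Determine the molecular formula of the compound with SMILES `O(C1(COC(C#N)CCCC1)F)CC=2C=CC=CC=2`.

Heavy atoms from the SMILES: 15 C, 1 F, 1 N, 2 O.
Implicit hydrogens by atom environment:
  6 × C: 2 H each → 12
  5 × C (aromatic): 1 H each → 5
  2 × C: no H
  2 × O: no H
  1 × C: 1 H
  1 × C (aromatic): no H
  1 × F: no H
  1 × N: no H
  Total hydrogens = 18.
Molecular formula: C15H18FNO2

C15H18FNO2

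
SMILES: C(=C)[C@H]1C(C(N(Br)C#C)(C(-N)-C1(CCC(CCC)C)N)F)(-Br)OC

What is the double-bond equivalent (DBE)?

4

Molecular formula from the SMILES: C17H28Br2FN3O.
DoU = (2C + 2 + N − H − X)/2 = (2·17 + 2 + 3 − 28 − 3)/2 = 8/2 = 4.
(Structurally: 1 ring(s) + 3 π bond(s) = 4.)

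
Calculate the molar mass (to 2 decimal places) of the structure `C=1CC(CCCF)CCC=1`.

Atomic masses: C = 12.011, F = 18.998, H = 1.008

Molecular formula: C9H15F.
M = 9×12.011 + 1×18.998 + 15×1.008 = 142.22 g/mol.

142.22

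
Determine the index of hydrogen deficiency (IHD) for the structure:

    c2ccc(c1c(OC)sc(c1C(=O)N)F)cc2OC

8

Molecular formula from the SMILES: C13H12FNO3S.
DoU = (2C + 2 + N − H − X)/2 = (2·13 + 2 + 1 − 12 − 1)/2 = 16/2 = 8.
(Structurally: 2 ring(s) + 6 π bond(s) = 8.)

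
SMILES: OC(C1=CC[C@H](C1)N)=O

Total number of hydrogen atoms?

9

Hydrogens are implicit in SMILES; fill each atom to its normal valence:
  2 × C: 2 H each → 4
  2 × C: 1 H each → 2
  2 × C: no H
  1 × N: 2 H
  1 × O: 1 H
  1 × O: no H
  Total hydrogens = 9.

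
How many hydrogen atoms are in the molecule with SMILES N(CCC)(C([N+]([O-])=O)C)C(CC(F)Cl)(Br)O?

Hydrogens are implicit in SMILES; fill each atom to its normal valence:
  3 × C: 2 H each → 6
  2 × C: 3 H each → 6
  2 × C: 1 H each → 2
  1 × Br: no H
  1 × C: no H
  1 × Cl: no H
  1 × F: no H
  1 × N: no H
  1 × N (charge +1): no H
  1 × O: 1 H
  1 × O: no H
  1 × O (charge -1): no H
  Total hydrogens = 15.

15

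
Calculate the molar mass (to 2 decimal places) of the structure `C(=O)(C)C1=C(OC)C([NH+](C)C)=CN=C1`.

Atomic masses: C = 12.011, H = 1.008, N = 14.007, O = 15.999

195.24

Molecular formula: C10H15N2O2+.
M = 10×12.011 + 15×1.008 + 2×14.007 + 2×15.999 = 195.24 g/mol.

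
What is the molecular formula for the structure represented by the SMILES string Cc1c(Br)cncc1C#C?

Heavy atoms from the SMILES: 1 Br, 8 C, 1 N.
Implicit hydrogens by atom environment:
  3 × C (aromatic): no H
  2 × C (aromatic): 1 H each → 2
  1 × Br: no H
  1 × C: 3 H
  1 × C: 1 H
  1 × C: no H
  1 × N (aromatic): no H
  Total hydrogens = 6.
Molecular formula: C8H6BrN

C8H6BrN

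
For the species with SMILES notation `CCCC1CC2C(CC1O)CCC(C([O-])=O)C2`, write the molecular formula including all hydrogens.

C14H23O3-

Heavy atoms from the SMILES: 14 C, 3 O.
Implicit hydrogens by atom environment:
  7 × C: 2 H each → 14
  5 × C: 1 H each → 5
  1 × C: 3 H
  1 × C: no H
  1 × O: 1 H
  1 × O: no H
  1 × O (charge -1): no H
  Total hydrogens = 23.
Net charge -1.
Molecular formula: C14H23O3-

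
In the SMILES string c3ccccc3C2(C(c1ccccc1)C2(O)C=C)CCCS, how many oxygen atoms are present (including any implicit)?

The symbol for oxygen appears 1 time in the SMILES.

1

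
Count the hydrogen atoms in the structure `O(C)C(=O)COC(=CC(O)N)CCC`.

Hydrogens are implicit in SMILES; fill each atom to its normal valence:
  3 × C: 2 H each → 6
  3 × O: no H
  2 × C: 3 H each → 6
  2 × C: 1 H each → 2
  2 × C: no H
  1 × N: 2 H
  1 × O: 1 H
  Total hydrogens = 17.

17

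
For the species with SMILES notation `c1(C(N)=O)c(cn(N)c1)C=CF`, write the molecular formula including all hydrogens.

C7H8FN3O

Heavy atoms from the SMILES: 7 C, 1 F, 3 N, 1 O.
Implicit hydrogens by atom environment:
  2 × C (aromatic): 1 H each → 2
  2 × C: 1 H each → 2
  2 × C (aromatic): no H
  2 × N: 2 H each → 4
  1 × C: no H
  1 × F: no H
  1 × N (aromatic): no H
  1 × O: no H
  Total hydrogens = 8.
Molecular formula: C7H8FN3O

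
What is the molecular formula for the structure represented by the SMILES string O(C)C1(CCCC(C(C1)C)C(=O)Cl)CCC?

C13H23ClO2

Heavy atoms from the SMILES: 13 C, 1 Cl, 2 O.
Implicit hydrogens by atom environment:
  6 × C: 2 H each → 12
  3 × C: 3 H each → 9
  2 × C: 1 H each → 2
  2 × C: no H
  2 × O: no H
  1 × Cl: no H
  Total hydrogens = 23.
Molecular formula: C13H23ClO2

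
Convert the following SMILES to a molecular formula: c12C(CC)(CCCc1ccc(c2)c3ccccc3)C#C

C20H20

Heavy atoms from the SMILES: 20 C.
Implicit hydrogens by atom environment:
  8 × C (aromatic): 1 H each → 8
  4 × C: 2 H each → 8
  4 × C (aromatic): no H
  2 × C: no H
  1 × C: 3 H
  1 × C: 1 H
  Total hydrogens = 20.
Molecular formula: C20H20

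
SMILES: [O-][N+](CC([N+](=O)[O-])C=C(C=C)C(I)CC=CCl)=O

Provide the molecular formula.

C10H12ClIN2O4

Heavy atoms from the SMILES: 10 C, 1 Cl, 1 I, 2 N, 4 O.
Implicit hydrogens by atom environment:
  6 × C: 1 H each → 6
  3 × C: 2 H each → 6
  2 × N (charge +1): no H
  2 × O: no H
  2 × O (charge -1): no H
  1 × C: no H
  1 × Cl: no H
  1 × I: no H
  Total hydrogens = 12.
Molecular formula: C10H12ClIN2O4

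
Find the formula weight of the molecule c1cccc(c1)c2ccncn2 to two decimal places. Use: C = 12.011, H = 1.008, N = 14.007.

156.19

Molecular formula: C10H8N2.
M = 10×12.011 + 8×1.008 + 2×14.007 = 156.19 g/mol.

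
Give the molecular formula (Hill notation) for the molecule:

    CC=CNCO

Heavy atoms from the SMILES: 4 C, 1 N, 1 O.
Implicit hydrogens by atom environment:
  2 × C: 1 H each → 2
  1 × C: 3 H
  1 × C: 2 H
  1 × N: 1 H
  1 × O: 1 H
  Total hydrogens = 9.
Molecular formula: C4H9NO

C4H9NO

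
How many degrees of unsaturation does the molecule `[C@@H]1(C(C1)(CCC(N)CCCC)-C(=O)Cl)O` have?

Molecular formula from the SMILES: C11H20ClNO2.
DoU = (2C + 2 + N − H − X)/2 = (2·11 + 2 + 1 − 20 − 1)/2 = 4/2 = 2.
(Structurally: 1 ring(s) + 1 π bond(s) = 2.)

2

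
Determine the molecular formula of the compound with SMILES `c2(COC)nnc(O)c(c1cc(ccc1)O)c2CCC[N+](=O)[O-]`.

C15H17N3O5

Heavy atoms from the SMILES: 15 C, 3 N, 5 O.
Implicit hydrogens by atom environment:
  6 × C (aromatic): no H
  4 × C: 2 H each → 8
  4 × C (aromatic): 1 H each → 4
  2 × N (aromatic): no H
  2 × O: 1 H each → 2
  2 × O: no H
  1 × C: 3 H
  1 × N (charge +1): no H
  1 × O (charge -1): no H
  Total hydrogens = 17.
Molecular formula: C15H17N3O5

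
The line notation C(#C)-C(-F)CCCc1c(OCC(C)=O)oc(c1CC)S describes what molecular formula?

Heavy atoms from the SMILES: 15 C, 1 F, 3 O, 1 S.
Implicit hydrogens by atom environment:
  5 × C: 2 H each → 10
  4 × C (aromatic): no H
  2 × C: 3 H each → 6
  2 × C: 1 H each → 2
  2 × C: no H
  2 × O: no H
  1 × F: no H
  1 × O (aromatic): no H
  1 × S: 1 H
  Total hydrogens = 19.
Molecular formula: C15H19FO3S

C15H19FO3S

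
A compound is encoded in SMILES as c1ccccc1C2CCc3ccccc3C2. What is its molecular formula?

Heavy atoms from the SMILES: 16 C.
Implicit hydrogens by atom environment:
  9 × C (aromatic): 1 H each → 9
  3 × C: 2 H each → 6
  3 × C (aromatic): no H
  1 × C: 1 H
  Total hydrogens = 16.
Molecular formula: C16H16

C16H16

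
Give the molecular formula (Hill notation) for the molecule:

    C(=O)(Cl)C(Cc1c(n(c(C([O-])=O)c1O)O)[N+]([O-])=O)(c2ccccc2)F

Heavy atoms from the SMILES: 14 C, 1 Cl, 1 F, 2 N, 7 O.
Implicit hydrogens by atom environment:
  5 × C (aromatic): 1 H each → 5
  5 × C (aromatic): no H
  3 × C: no H
  3 × O: no H
  2 × O: 1 H each → 2
  2 × O (charge -1): no H
  1 × C: 2 H
  1 × Cl: no H
  1 × F: no H
  1 × N (aromatic): no H
  1 × N (charge +1): no H
  Total hydrogens = 9.
Net charge -1.
Molecular formula: C14H9ClFN2O7-

C14H9ClFN2O7-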